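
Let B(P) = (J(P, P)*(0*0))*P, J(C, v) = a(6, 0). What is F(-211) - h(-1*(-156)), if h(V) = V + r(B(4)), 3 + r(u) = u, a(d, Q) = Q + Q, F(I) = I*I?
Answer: 44368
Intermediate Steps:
F(I) = I²
a(d, Q) = 2*Q
J(C, v) = 0 (J(C, v) = 2*0 = 0)
B(P) = 0 (B(P) = (0*(0*0))*P = (0*0)*P = 0*P = 0)
r(u) = -3 + u
h(V) = -3 + V (h(V) = V + (-3 + 0) = V - 3 = -3 + V)
F(-211) - h(-1*(-156)) = (-211)² - (-3 - 1*(-156)) = 44521 - (-3 + 156) = 44521 - 1*153 = 44521 - 153 = 44368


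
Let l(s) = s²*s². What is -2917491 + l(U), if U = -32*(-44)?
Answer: 3930160593805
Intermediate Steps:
U = 1408
l(s) = s⁴
-2917491 + l(U) = -2917491 + 1408⁴ = -2917491 + 3930163511296 = 3930160593805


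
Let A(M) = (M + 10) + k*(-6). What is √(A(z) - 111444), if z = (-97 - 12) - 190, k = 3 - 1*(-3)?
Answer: 7*I*√2281 ≈ 334.32*I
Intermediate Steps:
k = 6 (k = 3 + 3 = 6)
z = -299 (z = -109 - 190 = -299)
A(M) = -26 + M (A(M) = (M + 10) + 6*(-6) = (10 + M) - 36 = -26 + M)
√(A(z) - 111444) = √((-26 - 299) - 111444) = √(-325 - 111444) = √(-111769) = 7*I*√2281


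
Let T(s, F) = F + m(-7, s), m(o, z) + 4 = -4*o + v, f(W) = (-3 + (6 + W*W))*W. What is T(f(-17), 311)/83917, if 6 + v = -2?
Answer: 327/83917 ≈ 0.0038967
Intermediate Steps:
v = -8 (v = -6 - 2 = -8)
f(W) = W*(3 + W²) (f(W) = (-3 + (6 + W²))*W = (3 + W²)*W = W*(3 + W²))
m(o, z) = -12 - 4*o (m(o, z) = -4 + (-4*o - 8) = -4 + (-8 - 4*o) = -12 - 4*o)
T(s, F) = 16 + F (T(s, F) = F + (-12 - 4*(-7)) = F + (-12 + 28) = F + 16 = 16 + F)
T(f(-17), 311)/83917 = (16 + 311)/83917 = 327*(1/83917) = 327/83917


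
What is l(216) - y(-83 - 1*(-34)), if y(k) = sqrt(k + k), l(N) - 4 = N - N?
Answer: 4 - 7*I*sqrt(2) ≈ 4.0 - 9.8995*I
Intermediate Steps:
l(N) = 4 (l(N) = 4 + (N - N) = 4 + 0 = 4)
y(k) = sqrt(2)*sqrt(k) (y(k) = sqrt(2*k) = sqrt(2)*sqrt(k))
l(216) - y(-83 - 1*(-34)) = 4 - sqrt(2)*sqrt(-83 - 1*(-34)) = 4 - sqrt(2)*sqrt(-83 + 34) = 4 - sqrt(2)*sqrt(-49) = 4 - sqrt(2)*7*I = 4 - 7*I*sqrt(2)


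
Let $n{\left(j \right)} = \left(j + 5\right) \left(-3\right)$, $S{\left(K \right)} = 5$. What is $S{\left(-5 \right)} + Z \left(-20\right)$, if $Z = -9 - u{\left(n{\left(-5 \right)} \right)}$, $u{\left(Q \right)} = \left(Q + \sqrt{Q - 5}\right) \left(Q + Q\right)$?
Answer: $185$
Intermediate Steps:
$n{\left(j \right)} = -15 - 3 j$ ($n{\left(j \right)} = \left(5 + j\right) \left(-3\right) = -15 - 3 j$)
$u{\left(Q \right)} = 2 Q \left(Q + \sqrt{-5 + Q}\right)$ ($u{\left(Q \right)} = \left(Q + \sqrt{-5 + Q}\right) 2 Q = 2 Q \left(Q + \sqrt{-5 + Q}\right)$)
$Z = -9$ ($Z = -9 - 2 \left(-15 - -15\right) \left(\left(-15 - -15\right) + \sqrt{-5 - 0}\right) = -9 - 2 \left(-15 + 15\right) \left(\left(-15 + 15\right) + \sqrt{-5 + \left(-15 + 15\right)}\right) = -9 - 2 \cdot 0 \left(0 + \sqrt{-5 + 0}\right) = -9 - 2 \cdot 0 \left(0 + \sqrt{-5}\right) = -9 - 2 \cdot 0 \left(0 + i \sqrt{5}\right) = -9 - 2 \cdot 0 i \sqrt{5} = -9 - 0 = -9 + 0 = -9$)
$S{\left(-5 \right)} + Z \left(-20\right) = 5 - -180 = 5 + 180 = 185$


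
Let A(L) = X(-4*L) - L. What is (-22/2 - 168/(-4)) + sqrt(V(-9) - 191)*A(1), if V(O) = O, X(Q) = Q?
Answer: 31 - 50*I*sqrt(2) ≈ 31.0 - 70.711*I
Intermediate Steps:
A(L) = -5*L (A(L) = -4*L - L = -5*L)
(-22/2 - 168/(-4)) + sqrt(V(-9) - 191)*A(1) = (-22/2 - 168/(-4)) + sqrt(-9 - 191)*(-5*1) = (-22*1/2 - 168*(-1/4)) + sqrt(-200)*(-5) = (-11 + 42) + (10*I*sqrt(2))*(-5) = 31 - 50*I*sqrt(2)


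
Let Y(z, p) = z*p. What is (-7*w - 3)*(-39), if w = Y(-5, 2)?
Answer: -2613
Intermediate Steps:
Y(z, p) = p*z
w = -10 (w = 2*(-5) = -10)
(-7*w - 3)*(-39) = (-7*(-10) - 3)*(-39) = (70 - 3)*(-39) = 67*(-39) = -2613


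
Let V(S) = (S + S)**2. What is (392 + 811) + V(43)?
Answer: 8599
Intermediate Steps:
V(S) = 4*S**2 (V(S) = (2*S)**2 = 4*S**2)
(392 + 811) + V(43) = (392 + 811) + 4*43**2 = 1203 + 4*1849 = 1203 + 7396 = 8599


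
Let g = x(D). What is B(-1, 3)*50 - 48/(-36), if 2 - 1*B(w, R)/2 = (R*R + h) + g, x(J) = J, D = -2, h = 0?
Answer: -1496/3 ≈ -498.67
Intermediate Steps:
g = -2
B(w, R) = 8 - 2*R² (B(w, R) = 4 - 2*((R*R + 0) - 2) = 4 - 2*((R² + 0) - 2) = 4 - 2*(R² - 2) = 4 - 2*(-2 + R²) = 4 + (4 - 2*R²) = 8 - 2*R²)
B(-1, 3)*50 - 48/(-36) = (8 - 2*3²)*50 - 48/(-36) = (8 - 2*9)*50 - 48*(-1/36) = (8 - 18)*50 + 4/3 = -10*50 + 4/3 = -500 + 4/3 = -1496/3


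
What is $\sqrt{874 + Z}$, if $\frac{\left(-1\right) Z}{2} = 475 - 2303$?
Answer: $\sqrt{4530} \approx 67.305$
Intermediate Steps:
$Z = 3656$ ($Z = - 2 \left(475 - 2303\right) = \left(-2\right) \left(-1828\right) = 3656$)
$\sqrt{874 + Z} = \sqrt{874 + 3656} = \sqrt{4530}$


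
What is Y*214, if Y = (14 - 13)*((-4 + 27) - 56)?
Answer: -7062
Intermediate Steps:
Y = -33 (Y = 1*(23 - 56) = 1*(-33) = -33)
Y*214 = -33*214 = -7062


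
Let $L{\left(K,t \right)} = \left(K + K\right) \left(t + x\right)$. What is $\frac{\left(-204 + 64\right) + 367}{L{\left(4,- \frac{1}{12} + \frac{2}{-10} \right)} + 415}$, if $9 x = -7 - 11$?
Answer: $\frac{3405}{5951} \approx 0.57217$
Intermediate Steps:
$x = -2$ ($x = \frac{-7 - 11}{9} = \frac{1}{9} \left(-18\right) = -2$)
$L{\left(K,t \right)} = 2 K \left(-2 + t\right)$ ($L{\left(K,t \right)} = \left(K + K\right) \left(t - 2\right) = 2 K \left(-2 + t\right)$)
$\frac{\left(-204 + 64\right) + 367}{L{\left(4,- \frac{1}{12} + \frac{2}{-10} \right)} + 415} = \frac{\left(-204 + 64\right) + 367}{2 \cdot 4 \left(-2 + \left(- \frac{1}{12} + \frac{2}{-10}\right)\right) + 415} = \frac{-140 + 367}{2 \cdot 4 \left(-2 + \left(\left(-1\right) \frac{1}{12} + 2 \left(- \frac{1}{10}\right)\right)\right) + 415} = \frac{227}{2 \cdot 4 \left(-2 - \frac{17}{60}\right) + 415} = \frac{227}{2 \cdot 4 \left(- \frac{137}{60}\right) + 415} = \frac{227}{- \frac{274}{15} + 415} = \frac{227}{\frac{5951}{15}} = 227 \cdot \frac{15}{5951} = \frac{3405}{5951}$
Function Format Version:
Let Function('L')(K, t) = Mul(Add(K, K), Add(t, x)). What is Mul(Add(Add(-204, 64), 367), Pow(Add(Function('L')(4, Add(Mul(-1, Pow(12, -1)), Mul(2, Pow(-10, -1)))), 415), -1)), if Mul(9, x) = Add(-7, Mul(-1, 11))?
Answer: Rational(3405, 5951) ≈ 0.57217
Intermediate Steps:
x = -2 (x = Mul(Rational(1, 9), Add(-7, Mul(-1, 11))) = Mul(Rational(1, 9), Add(-7, -11)) = Mul(Rational(1, 9), -18) = -2)
Function('L')(K, t) = Mul(2, K, Add(-2, t)) (Function('L')(K, t) = Mul(Add(K, K), Add(t, -2)) = Mul(Mul(2, K), Add(-2, t)) = Mul(2, K, Add(-2, t)))
Mul(Add(Add(-204, 64), 367), Pow(Add(Function('L')(4, Add(Mul(-1, Pow(12, -1)), Mul(2, Pow(-10, -1)))), 415), -1)) = Mul(Add(Add(-204, 64), 367), Pow(Add(Mul(2, 4, Add(-2, Add(Mul(-1, Pow(12, -1)), Mul(2, Pow(-10, -1))))), 415), -1)) = Mul(Add(-140, 367), Pow(Add(Mul(2, 4, Add(-2, Add(Mul(-1, Rational(1, 12)), Mul(2, Rational(-1, 10))))), 415), -1)) = Mul(227, Pow(Add(Mul(2, 4, Add(-2, Add(Rational(-1, 12), Rational(-1, 5)))), 415), -1)) = Mul(227, Pow(Add(Mul(2, 4, Add(-2, Rational(-17, 60))), 415), -1)) = Mul(227, Pow(Add(Mul(2, 4, Rational(-137, 60)), 415), -1)) = Mul(227, Pow(Add(Rational(-274, 15), 415), -1)) = Mul(227, Pow(Rational(5951, 15), -1)) = Mul(227, Rational(15, 5951)) = Rational(3405, 5951)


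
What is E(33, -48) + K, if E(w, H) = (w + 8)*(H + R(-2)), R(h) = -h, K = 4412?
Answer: 2526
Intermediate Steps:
E(w, H) = (2 + H)*(8 + w) (E(w, H) = (w + 8)*(H - 1*(-2)) = (8 + w)*(H + 2) = (8 + w)*(2 + H) = (2 + H)*(8 + w))
E(33, -48) + K = (16 + 2*33 + 8*(-48) - 48*33) + 4412 = (16 + 66 - 384 - 1584) + 4412 = -1886 + 4412 = 2526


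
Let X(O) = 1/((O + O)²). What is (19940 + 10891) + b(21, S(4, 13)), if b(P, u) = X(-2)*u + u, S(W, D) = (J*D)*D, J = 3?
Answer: 501915/16 ≈ 31370.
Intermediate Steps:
S(W, D) = 3*D² (S(W, D) = (3*D)*D = 3*D²)
X(O) = 1/(4*O²) (X(O) = 1/((2*O)²) = 1/(4*O²))
b(P, u) = 17*u/16 (b(P, u) = ((¼)/(-2)²)*u + u = ((¼)*(¼))*u + u = u/16 + u = 17*u/16)
(19940 + 10891) + b(21, S(4, 13)) = (19940 + 10891) + 17*(3*13²)/16 = 30831 + 17*(3*169)/16 = 30831 + (17/16)*507 = 30831 + 8619/16 = 501915/16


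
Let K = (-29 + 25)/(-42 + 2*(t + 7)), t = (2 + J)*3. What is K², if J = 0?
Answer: 1/16 ≈ 0.062500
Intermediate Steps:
t = 6 (t = (2 + 0)*3 = 2*3 = 6)
K = ¼ (K = (-29 + 25)/(-42 + 2*(6 + 7)) = -4/(-42 + 2*13) = -4/(-42 + 26) = -4/(-16) = -4*(-1/16) = ¼ ≈ 0.25000)
K² = (¼)² = 1/16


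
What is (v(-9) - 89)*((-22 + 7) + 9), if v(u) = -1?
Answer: 540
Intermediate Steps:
(v(-9) - 89)*((-22 + 7) + 9) = (-1 - 89)*((-22 + 7) + 9) = -90*(-15 + 9) = -90*(-6) = 540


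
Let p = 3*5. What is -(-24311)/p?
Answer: 24311/15 ≈ 1620.7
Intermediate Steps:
p = 15
-(-24311)/p = -(-24311)/15 = -3473*(-7/15) = 24311/15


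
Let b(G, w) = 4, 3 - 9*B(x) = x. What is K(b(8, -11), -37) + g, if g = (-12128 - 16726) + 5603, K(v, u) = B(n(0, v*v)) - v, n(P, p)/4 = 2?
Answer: -209300/9 ≈ -23256.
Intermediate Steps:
n(P, p) = 8 (n(P, p) = 4*2 = 8)
B(x) = 1/3 - x/9
K(v, u) = -5/9 - v (K(v, u) = (1/3 - 1/9*8) - v = (1/3 - 8/9) - v = -5/9 - v)
g = -23251 (g = -28854 + 5603 = -23251)
K(b(8, -11), -37) + g = (-5/9 - 1*4) - 23251 = (-5/9 - 4) - 23251 = -41/9 - 23251 = -209300/9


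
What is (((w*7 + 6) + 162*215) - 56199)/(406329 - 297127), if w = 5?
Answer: -10664/54601 ≈ -0.19531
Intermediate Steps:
(((w*7 + 6) + 162*215) - 56199)/(406329 - 297127) = (((5*7 + 6) + 162*215) - 56199)/(406329 - 297127) = (((35 + 6) + 34830) - 56199)/109202 = ((41 + 34830) - 56199)*(1/109202) = (34871 - 56199)*(1/109202) = -21328*1/109202 = -10664/54601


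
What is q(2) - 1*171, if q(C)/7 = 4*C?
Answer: -115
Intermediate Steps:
q(C) = 28*C (q(C) = 7*(4*C) = 28*C)
q(2) - 1*171 = 28*2 - 1*171 = 56 - 171 = -115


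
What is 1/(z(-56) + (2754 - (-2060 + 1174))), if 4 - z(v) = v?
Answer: 1/3700 ≈ 0.00027027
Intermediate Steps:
z(v) = 4 - v
1/(z(-56) + (2754 - (-2060 + 1174))) = 1/((4 - 1*(-56)) + (2754 - (-2060 + 1174))) = 1/((4 + 56) + (2754 - 1*(-886))) = 1/(60 + (2754 + 886)) = 1/(60 + 3640) = 1/3700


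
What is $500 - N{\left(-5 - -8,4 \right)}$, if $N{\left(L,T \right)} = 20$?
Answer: $480$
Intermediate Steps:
$500 - N{\left(-5 - -8,4 \right)} = 500 - 20 = 480$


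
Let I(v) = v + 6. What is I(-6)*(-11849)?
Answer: 0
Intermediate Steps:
I(v) = 6 + v
I(-6)*(-11849) = (6 - 6)*(-11849) = 0*(-11849) = 0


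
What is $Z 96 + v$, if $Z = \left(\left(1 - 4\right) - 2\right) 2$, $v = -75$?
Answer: $-1035$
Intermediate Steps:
$Z = -10$ ($Z = \left(-3 - 2\right) 2 = \left(-5\right) 2 = -10$)
$Z 96 + v = \left(-10\right) 96 - 75 = -960 - 75 = -1035$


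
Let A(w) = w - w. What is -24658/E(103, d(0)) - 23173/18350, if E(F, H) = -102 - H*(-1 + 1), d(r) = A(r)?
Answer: 225055327/935850 ≈ 240.48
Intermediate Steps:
A(w) = 0
d(r) = 0
E(F, H) = -102 (E(F, H) = -102 - H*0 = -102 - 1*0 = -102 + 0 = -102)
-24658/E(103, d(0)) - 23173/18350 = -24658/(-102) - 23173/18350 = -24658*(-1/102) - 23173*1/18350 = 12329/51 - 23173/18350 = 225055327/935850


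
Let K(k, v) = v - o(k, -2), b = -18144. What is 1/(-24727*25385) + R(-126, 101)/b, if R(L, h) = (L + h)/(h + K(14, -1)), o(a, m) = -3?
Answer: 15690503543/1173056306012640 ≈ 1.3376e-5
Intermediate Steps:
K(k, v) = 3 + v (K(k, v) = v - 1*(-3) = v + 3 = 3 + v)
R(L, h) = (L + h)/(2 + h) (R(L, h) = (L + h)/(h + (3 - 1)) = (L + h)/(h + 2) = (L + h)/(2 + h))
1/(-24727*25385) + R(-126, 101)/b = 1/(-24727*25385) + ((-126 + 101)/(2 + 101))/(-18144) = -1/24727*1/25385 + (-25/103)*(-1/18144) = -1/627694895 + ((1/103)*(-25))*(-1/18144) = -1/627694895 - 25/103*(-1/18144) = -1/627694895 + 25/1868832 = 15690503543/1173056306012640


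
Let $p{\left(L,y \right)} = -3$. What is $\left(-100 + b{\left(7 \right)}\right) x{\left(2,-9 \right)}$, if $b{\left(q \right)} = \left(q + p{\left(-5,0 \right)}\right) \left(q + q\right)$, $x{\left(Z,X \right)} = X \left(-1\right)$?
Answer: $-396$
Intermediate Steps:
$x{\left(Z,X \right)} = - X$
$b{\left(q \right)} = 2 q \left(-3 + q\right)$ ($b{\left(q \right)} = \left(q - 3\right) \left(q + q\right) = \left(-3 + q\right) 2 q = 2 q \left(-3 + q\right)$)
$\left(-100 + b{\left(7 \right)}\right) x{\left(2,-9 \right)} = \left(-100 + 2 \cdot 7 \left(-3 + 7\right)\right) \left(\left(-1\right) \left(-9\right)\right) = \left(-100 + 2 \cdot 7 \cdot 4\right) 9 = \left(-100 + 56\right) 9 = \left(-44\right) 9 = -396$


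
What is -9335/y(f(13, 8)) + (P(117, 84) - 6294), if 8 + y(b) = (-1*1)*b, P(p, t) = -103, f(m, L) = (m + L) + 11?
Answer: -49309/8 ≈ -6163.6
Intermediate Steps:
f(m, L) = 11 + L + m (f(m, L) = (L + m) + 11 = 11 + L + m)
y(b) = -8 - b (y(b) = -8 + (-1*1)*b = -8 - b)
-9335/y(f(13, 8)) + (P(117, 84) - 6294) = -9335/(-8 - (11 + 8 + 13)) + (-103 - 6294) = -9335/(-8 - 1*32) - 6397 = -9335/(-8 - 32) - 6397 = -9335/(-40) - 6397 = -9335*(-1/40) - 6397 = 1867/8 - 6397 = -49309/8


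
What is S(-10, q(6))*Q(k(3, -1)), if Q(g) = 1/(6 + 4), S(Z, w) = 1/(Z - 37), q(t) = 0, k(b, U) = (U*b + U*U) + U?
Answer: -1/470 ≈ -0.0021277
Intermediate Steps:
k(b, U) = U + U**2 + U*b (k(b, U) = (U*b + U**2) + U = (U**2 + U*b) + U = U + U**2 + U*b)
S(Z, w) = 1/(-37 + Z)
Q(g) = 1/10
S(-10, q(6))*Q(k(3, -1)) = (1/10)/(-37 - 10) = (1/10)/(-47) = -1/47*1/10 = -1/470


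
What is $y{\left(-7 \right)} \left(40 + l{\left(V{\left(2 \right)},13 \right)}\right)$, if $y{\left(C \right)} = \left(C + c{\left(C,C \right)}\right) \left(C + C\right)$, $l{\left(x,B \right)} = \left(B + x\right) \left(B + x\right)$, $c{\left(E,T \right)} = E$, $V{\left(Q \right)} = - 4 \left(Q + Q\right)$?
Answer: $9604$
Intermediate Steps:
$V{\left(Q \right)} = - 8 Q$ ($V{\left(Q \right)} = - 4 \cdot 2 Q = - 8 Q$)
$l{\left(x,B \right)} = \left(B + x\right)^{2}$
$y{\left(C \right)} = 4 C^{2}$ ($y{\left(C \right)} = \left(C + C\right) \left(C + C\right) = 2 C 2 C = 4 C^{2}$)
$y{\left(-7 \right)} \left(40 + l{\left(V{\left(2 \right)},13 \right)}\right) = 4 \left(-7\right)^{2} \left(40 + \left(13 - 16\right)^{2}\right) = 4 \cdot 49 \left(40 + \left(13 - 16\right)^{2}\right) = 196 \left(40 + \left(-3\right)^{2}\right) = 196 \left(40 + 9\right) = 196 \cdot 49 = 9604$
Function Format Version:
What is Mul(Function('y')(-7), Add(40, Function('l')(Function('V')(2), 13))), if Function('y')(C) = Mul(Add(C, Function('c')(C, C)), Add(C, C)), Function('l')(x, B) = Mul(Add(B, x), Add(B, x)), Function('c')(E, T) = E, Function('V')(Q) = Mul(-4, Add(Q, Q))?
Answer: 9604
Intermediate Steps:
Function('V')(Q) = Mul(-8, Q) (Function('V')(Q) = Mul(-4, Mul(2, Q)) = Mul(-8, Q))
Function('l')(x, B) = Pow(Add(B, x), 2)
Function('y')(C) = Mul(4, Pow(C, 2)) (Function('y')(C) = Mul(Add(C, C), Add(C, C)) = Mul(Mul(2, C), Mul(2, C)) = Mul(4, Pow(C, 2)))
Mul(Function('y')(-7), Add(40, Function('l')(Function('V')(2), 13))) = Mul(Mul(4, Pow(-7, 2)), Add(40, Pow(Add(13, Mul(-8, 2)), 2))) = Mul(Mul(4, 49), Add(40, Pow(Add(13, -16), 2))) = Mul(196, Add(40, Pow(-3, 2))) = Mul(196, Add(40, 9)) = Mul(196, 49) = 9604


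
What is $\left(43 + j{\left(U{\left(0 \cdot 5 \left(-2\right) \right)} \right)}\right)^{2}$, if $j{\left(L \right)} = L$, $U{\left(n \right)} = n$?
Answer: $1849$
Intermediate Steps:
$\left(43 + j{\left(U{\left(0 \cdot 5 \left(-2\right) \right)} \right)}\right)^{2} = \left(43 + 0 \cdot 5 \left(-2\right)\right)^{2} = \left(43 + 0 \left(-2\right)\right)^{2} = \left(43 + 0\right)^{2} = 43^{2} = 1849$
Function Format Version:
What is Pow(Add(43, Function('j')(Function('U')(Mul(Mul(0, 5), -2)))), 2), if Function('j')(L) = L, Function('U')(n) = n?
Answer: 1849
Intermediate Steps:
Pow(Add(43, Function('j')(Function('U')(Mul(Mul(0, 5), -2)))), 2) = Pow(Add(43, Mul(Mul(0, 5), -2)), 2) = Pow(Add(43, Mul(0, -2)), 2) = Pow(Add(43, 0), 2) = Pow(43, 2) = 1849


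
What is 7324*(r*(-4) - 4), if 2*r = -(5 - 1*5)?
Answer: -29296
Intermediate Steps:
r = 0 (r = (-(5 - 1*5))/2 = (-(5 - 5))/2 = (-1*0)/2 = (½)*0 = 0)
7324*(r*(-4) - 4) = 7324*(0*(-4) - 4) = 7324*(0 - 4) = 7324*(-4) = -29296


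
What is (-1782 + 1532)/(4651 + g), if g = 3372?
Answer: -250/8023 ≈ -0.031160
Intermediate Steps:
(-1782 + 1532)/(4651 + g) = (-1782 + 1532)/(4651 + 3372) = -250/8023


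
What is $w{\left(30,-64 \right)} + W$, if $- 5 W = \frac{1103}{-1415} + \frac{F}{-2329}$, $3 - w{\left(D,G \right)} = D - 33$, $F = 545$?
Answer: $\frac{102206112}{16477675} \approx 6.2027$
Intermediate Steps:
$w{\left(D,G \right)} = 36 - D$ ($w{\left(D,G \right)} = 3 - \left(D - 33\right) = 3 - \left(-33 + D\right) = 36 - D$)
$W = \frac{3340062}{16477675}$ ($W = - \frac{\frac{1103}{-1415} + \frac{545}{-2329}}{5} = - \frac{1103 \left(- \frac{1}{1415}\right) + 545 \left(- \frac{1}{2329}\right)}{5} = - \frac{- \frac{1103}{1415} - \frac{545}{2329}}{5} = \left(- \frac{1}{5}\right) \left(- \frac{3340062}{3295535}\right) = \frac{3340062}{16477675} \approx 0.2027$)
$w{\left(30,-64 \right)} + W = \left(36 - 30\right) + \frac{3340062}{16477675} = 6 + \frac{3340062}{16477675} = \frac{102206112}{16477675}$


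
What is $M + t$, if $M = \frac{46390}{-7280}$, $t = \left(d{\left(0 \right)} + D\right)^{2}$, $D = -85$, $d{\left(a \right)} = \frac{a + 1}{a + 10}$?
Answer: $\frac{131069807}{18200} \approx 7201.6$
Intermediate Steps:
$d{\left(a \right)} = \frac{1 + a}{10 + a}$
$t = \frac{720801}{100}$ ($t = \left(\frac{1 + 0}{10 + 0} - 85\right)^{2} = \left(\frac{1}{10} \cdot 1 - 85\right)^{2} = \left(\frac{1}{10} - 85\right)^{2} = \left(- \frac{849}{10}\right)^{2} = \frac{720801}{100} \approx 7208.0$)
$M = - \frac{4639}{728}$ ($M = 46390 \left(- \frac{1}{7280}\right) = - \frac{4639}{728} \approx -6.3723$)
$M + t = - \frac{4639}{728} + \frac{720801}{100} = \frac{131069807}{18200}$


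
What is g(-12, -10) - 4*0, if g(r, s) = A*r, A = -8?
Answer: 96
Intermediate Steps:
g(r, s) = -8*r
g(-12, -10) - 4*0 = -8*(-12) - 4*0 = 96 + 0 = 96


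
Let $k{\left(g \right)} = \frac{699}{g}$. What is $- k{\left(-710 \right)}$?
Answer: $\frac{699}{710} \approx 0.98451$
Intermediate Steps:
$- k{\left(-710 \right)} = - \frac{699}{-710} = - \frac{699 \left(-1\right)}{710} = \left(-1\right) \left(- \frac{699}{710}\right) = \frac{699}{710}$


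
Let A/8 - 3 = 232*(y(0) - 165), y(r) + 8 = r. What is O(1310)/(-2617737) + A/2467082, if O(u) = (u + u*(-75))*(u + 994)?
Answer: 91696951914692/1076361972239 ≈ 85.192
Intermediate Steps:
y(r) = -8 + r
A = -321064 (A = 24 + 8*(232*((-8 + 0) - 165)) = 24 + 8*(232*(-8 - 165)) = 24 + 8*(232*(-173)) = 24 + 8*(-40136) = 24 - 321088 = -321064)
O(u) = -74*u*(994 + u) (O(u) = (u - 75*u)*(994 + u) = (-74*u)*(994 + u) = -74*u*(994 + u))
O(1310)/(-2617737) + A/2467082 = -74*1310*(994 + 1310)/(-2617737) - 321064/2467082 = -74*1310*2304*(-1/2617737) - 321064*1/2467082 = -223349760*(-1/2617737) - 160532/1233541 = 74449920/872579 - 160532/1233541 = 91696951914692/1076361972239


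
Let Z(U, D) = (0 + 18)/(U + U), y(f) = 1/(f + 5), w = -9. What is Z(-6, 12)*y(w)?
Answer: 3/8 ≈ 0.37500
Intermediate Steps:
y(f) = 1/(5 + f)
Z(U, D) = 9/U (Z(U, D) = 18/((2*U)) = 18*(1/(2*U)) = 9/U)
Z(-6, 12)*y(w) = (9/(-6))/(5 - 9) = (9*(-⅙))/(-4) = -3/2*(-¼) = 3/8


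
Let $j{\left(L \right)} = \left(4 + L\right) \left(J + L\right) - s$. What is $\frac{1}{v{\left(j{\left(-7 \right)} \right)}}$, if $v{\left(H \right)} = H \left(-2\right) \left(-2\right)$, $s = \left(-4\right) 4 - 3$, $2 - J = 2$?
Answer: $\frac{1}{160} \approx 0.00625$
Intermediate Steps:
$J = 0$ ($J = 2 - 2 = 0$)
$s = -19$ ($s = -16 - 3 = -19$)
$j{\left(L \right)} = 19 + L \left(4 + L\right)$ ($j{\left(L \right)} = \left(4 + L\right) \left(0 + L\right) - -19 = \left(4 + L\right) L + 19 = L \left(4 + L\right) + 19 = 19 + L \left(4 + L\right)$)
$v{\left(H \right)} = 4 H$ ($v{\left(H \right)} = - 2 H \left(-2\right) = 4 H$)
$\frac{1}{v{\left(j{\left(-7 \right)} \right)}} = \frac{1}{4 \left(19 + \left(-7\right)^{2} + 4 \left(-7\right)\right)} = \frac{1}{4 \left(19 + 49 - 28\right)} = \frac{1}{4 \cdot 40} = \frac{1}{160}$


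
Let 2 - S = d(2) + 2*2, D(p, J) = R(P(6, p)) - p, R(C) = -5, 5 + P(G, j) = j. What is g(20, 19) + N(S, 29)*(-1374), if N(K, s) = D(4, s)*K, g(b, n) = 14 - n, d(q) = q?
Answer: -49469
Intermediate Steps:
P(G, j) = -5 + j
D(p, J) = -5 - p
S = -4 (S = 2 - (2 + 2*2) = 2 - (2 + 4) = 2 - 1*6 = 2 - 6 = -4)
N(K, s) = -9*K (N(K, s) = (-5 - 1*4)*K = (-5 - 4)*K = -9*K)
g(20, 19) + N(S, 29)*(-1374) = (14 - 1*19) - 9*(-4)*(-1374) = (14 - 19) + 36*(-1374) = -5 - 49464 = -49469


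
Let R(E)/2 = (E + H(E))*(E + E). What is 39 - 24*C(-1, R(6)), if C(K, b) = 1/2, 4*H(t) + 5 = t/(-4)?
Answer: 27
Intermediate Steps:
H(t) = -5/4 - t/16 (H(t) = -5/4 + (t/(-4))/4 = -5/4 + (t*(-¼))/4 = -5/4 + (-t/4)/4 = -5/4 - t/16)
R(E) = 4*E*(-5/4 + 15*E/16) (R(E) = 2*((E + (-5/4 - E/16))*(E + E)) = 2*((-5/4 + 15*E/16)*(2*E)) = 2*(2*E*(-5/4 + 15*E/16)) = 4*E*(-5/4 + 15*E/16))
C(K, b) = ½
39 - 24*C(-1, R(6)) = 39 - 24*½ = 39 - 12 = 27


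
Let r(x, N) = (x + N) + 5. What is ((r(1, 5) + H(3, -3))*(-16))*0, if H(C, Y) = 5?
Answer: 0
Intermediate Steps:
r(x, N) = 5 + N + x (r(x, N) = (N + x) + 5 = 5 + N + x)
((r(1, 5) + H(3, -3))*(-16))*0 = (((5 + 5 + 1) + 5)*(-16))*0 = ((11 + 5)*(-16))*0 = (16*(-16))*0 = -256*0 = 0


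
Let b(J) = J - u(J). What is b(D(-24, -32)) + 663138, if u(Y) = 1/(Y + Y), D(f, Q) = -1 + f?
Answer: 33155651/50 ≈ 6.6311e+5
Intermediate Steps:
u(Y) = 1/(2*Y)
b(J) = J - 1/(2*J)
b(D(-24, -32)) + 663138 = ((-1 - 24) - 1/(2*(-1 - 24))) + 663138 = (-25 - 1/2/(-25)) + 663138 = (-25 - 1/2*(-1/25)) + 663138 = (-25 + 1/50) + 663138 = -1249/50 + 663138 = 33155651/50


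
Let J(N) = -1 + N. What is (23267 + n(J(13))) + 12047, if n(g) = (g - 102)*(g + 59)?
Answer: 28924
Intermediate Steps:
n(g) = (-102 + g)*(59 + g)
(23267 + n(J(13))) + 12047 = (23267 + (-6018 + (-1 + 13)² - 43*(-1 + 13))) + 12047 = (23267 + (-6018 + 12² - 43*12)) + 12047 = (23267 + (-6018 + 144 - 516)) + 12047 = (23267 - 6390) + 12047 = 16877 + 12047 = 28924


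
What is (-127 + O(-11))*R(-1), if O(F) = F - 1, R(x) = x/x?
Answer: -139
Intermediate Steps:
R(x) = 1
O(F) = -1 + F
(-127 + O(-11))*R(-1) = (-127 + (-1 - 11))*1 = (-127 - 12)*1 = -139*1 = -139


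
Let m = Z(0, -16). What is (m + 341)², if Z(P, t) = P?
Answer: 116281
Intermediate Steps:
m = 0
(m + 341)² = (0 + 341)² = 341² = 116281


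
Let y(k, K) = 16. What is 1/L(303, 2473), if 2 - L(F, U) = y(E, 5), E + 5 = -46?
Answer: -1/14 ≈ -0.071429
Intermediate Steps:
E = -51 (E = -5 - 46 = -51)
L(F, U) = -14 (L(F, U) = 2 - 1*16 = 2 - 16 = -14)
1/L(303, 2473) = 1/(-14) = -1/14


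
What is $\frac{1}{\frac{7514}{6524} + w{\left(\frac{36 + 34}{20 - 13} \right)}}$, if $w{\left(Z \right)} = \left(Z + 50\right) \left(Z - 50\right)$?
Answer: $- \frac{3262}{7825043} \approx -0.00041687$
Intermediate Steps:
$w{\left(Z \right)} = \left(-50 + Z\right) \left(50 + Z\right)$ ($w{\left(Z \right)} = \left(50 + Z\right) \left(-50 + Z\right) = \left(-50 + Z\right) \left(50 + Z\right)$)
$\frac{1}{\frac{7514}{6524} + w{\left(\frac{36 + 34}{20 - 13} \right)}} = \frac{1}{\frac{7514}{6524} - \left(2500 - \left(\frac{36 + 34}{20 - 13}\right)^{2}\right)} = \frac{1}{7514 \cdot \frac{1}{6524} - \left(2500 - \left(\frac{70}{7}\right)^{2}\right)} = \frac{1}{\frac{3757}{3262} - \left(2500 - \left(70 \cdot \frac{1}{7}\right)^{2}\right)} = \frac{1}{\frac{3757}{3262} - \left(2500 - 10^{2}\right)} = \frac{1}{\frac{3757}{3262} + \left(-2500 + 100\right)} = \frac{1}{\frac{3757}{3262} - 2400} = \frac{1}{- \frac{7825043}{3262}} = - \frac{3262}{7825043}$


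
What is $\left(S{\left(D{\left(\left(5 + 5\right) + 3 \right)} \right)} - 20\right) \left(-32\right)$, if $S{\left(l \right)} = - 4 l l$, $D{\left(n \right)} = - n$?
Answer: $22272$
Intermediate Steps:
$S{\left(l \right)} = - 4 l^{2}$
$\left(S{\left(D{\left(\left(5 + 5\right) + 3 \right)} \right)} - 20\right) \left(-32\right) = \left(- 4 \left(- (\left(5 + 5\right) + 3)\right)^{2} - 20\right) \left(-32\right) = \left(- 4 \left(- (10 + 3)\right)^{2} - 20\right) \left(-32\right) = \left(- 4 \left(\left(-1\right) 13\right)^{2} - 20\right) \left(-32\right) = \left(- 4 \left(-13\right)^{2} - 20\right) \left(-32\right) = \left(\left(-4\right) 169 - 20\right) \left(-32\right) = \left(-676 - 20\right) \left(-32\right) = \left(-696\right) \left(-32\right) = 22272$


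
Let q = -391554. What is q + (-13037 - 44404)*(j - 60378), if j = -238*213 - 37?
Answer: 6381820515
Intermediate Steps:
j = -50731 (j = -50694 - 37 = -50731)
q + (-13037 - 44404)*(j - 60378) = -391554 + (-13037 - 44404)*(-50731 - 60378) = -391554 - 57441*(-111109) = -391554 + 6382212069 = 6381820515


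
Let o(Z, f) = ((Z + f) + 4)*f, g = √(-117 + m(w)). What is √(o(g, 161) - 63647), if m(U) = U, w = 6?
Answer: √(-37082 + 161*I*√111) ≈ 4.4031 + 192.62*I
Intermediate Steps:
g = I*√111 (g = √(-117 + 6) = √(-111) = I*√111 ≈ 10.536*I)
o(Z, f) = f*(4 + Z + f) (o(Z, f) = (4 + Z + f)*f = f*(4 + Z + f))
√(o(g, 161) - 63647) = √(161*(4 + I*√111 + 161) - 63647) = √(161*(165 + I*√111) - 63647) = √((26565 + 161*I*√111) - 63647) = √(-37082 + 161*I*√111)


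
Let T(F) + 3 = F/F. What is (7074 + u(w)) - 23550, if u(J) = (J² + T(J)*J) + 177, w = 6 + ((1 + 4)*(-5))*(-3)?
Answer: -9900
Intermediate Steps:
T(F) = -2 (T(F) = -3 + F/F = -3 + 1 = -2)
w = 81 (w = 6 + (5*(-5))*(-3) = 6 - 25*(-3) = 6 + 75 = 81)
u(J) = 177 + J² - 2*J (u(J) = (J² - 2*J) + 177 = 177 + J² - 2*J)
(7074 + u(w)) - 23550 = (7074 + (177 + 81² - 2*81)) - 23550 = (7074 + (177 + 6561 - 162)) - 23550 = (7074 + 6576) - 23550 = 13650 - 23550 = -9900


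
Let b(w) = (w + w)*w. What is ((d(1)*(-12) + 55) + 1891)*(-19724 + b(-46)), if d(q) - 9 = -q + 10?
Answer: -26801160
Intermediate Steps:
d(q) = 19 - q (d(q) = 9 + (-q + 10) = 9 + (10 - q) = 19 - q)
b(w) = 2*w² (b(w) = (2*w)*w = 2*w²)
((d(1)*(-12) + 55) + 1891)*(-19724 + b(-46)) = (((19 - 1*1)*(-12) + 55) + 1891)*(-19724 + 2*(-46)²) = (((19 - 1)*(-12) + 55) + 1891)*(-19724 + 2*2116) = ((18*(-12) + 55) + 1891)*(-19724 + 4232) = ((-216 + 55) + 1891)*(-15492) = (-161 + 1891)*(-15492) = 1730*(-15492) = -26801160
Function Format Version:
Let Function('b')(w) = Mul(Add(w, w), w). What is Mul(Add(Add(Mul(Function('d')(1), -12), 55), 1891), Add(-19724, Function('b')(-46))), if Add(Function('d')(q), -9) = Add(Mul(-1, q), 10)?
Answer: -26801160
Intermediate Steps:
Function('d')(q) = Add(19, Mul(-1, q)) (Function('d')(q) = Add(9, Add(Mul(-1, q), 10)) = Add(9, Add(10, Mul(-1, q))) = Add(19, Mul(-1, q)))
Function('b')(w) = Mul(2, Pow(w, 2)) (Function('b')(w) = Mul(Mul(2, w), w) = Mul(2, Pow(w, 2)))
Mul(Add(Add(Mul(Function('d')(1), -12), 55), 1891), Add(-19724, Function('b')(-46))) = Mul(Add(Add(Mul(Add(19, Mul(-1, 1)), -12), 55), 1891), Add(-19724, Mul(2, Pow(-46, 2)))) = Mul(Add(Add(Mul(Add(19, -1), -12), 55), 1891), Add(-19724, Mul(2, 2116))) = Mul(Add(Add(Mul(18, -12), 55), 1891), Add(-19724, 4232)) = Mul(Add(Add(-216, 55), 1891), -15492) = Mul(Add(-161, 1891), -15492) = Mul(1730, -15492) = -26801160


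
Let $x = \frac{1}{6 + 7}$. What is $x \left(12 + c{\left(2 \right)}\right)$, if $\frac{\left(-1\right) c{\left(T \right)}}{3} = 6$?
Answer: $- \frac{6}{13} \approx -0.46154$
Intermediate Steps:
$x = \frac{1}{13} \approx 0.076923$
$c{\left(T \right)} = -18$ ($c{\left(T \right)} = \left(-3\right) 6 = -18$)
$x \left(12 + c{\left(2 \right)}\right) = \frac{12 - 18}{13} = \frac{1}{13} \left(-6\right) = - \frac{6}{13}$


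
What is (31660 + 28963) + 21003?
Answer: 81626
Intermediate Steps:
(31660 + 28963) + 21003 = 60623 + 21003 = 81626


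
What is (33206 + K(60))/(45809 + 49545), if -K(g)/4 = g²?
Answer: 9403/47677 ≈ 0.19722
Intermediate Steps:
K(g) = -4*g²
(33206 + K(60))/(45809 + 49545) = (33206 - 4*60²)/(45809 + 49545) = (33206 - 4*3600)/95354 = (33206 - 14400)*(1/95354) = 18806*(1/95354) = 9403/47677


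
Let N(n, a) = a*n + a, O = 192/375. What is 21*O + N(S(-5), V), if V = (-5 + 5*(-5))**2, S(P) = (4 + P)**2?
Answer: 226344/125 ≈ 1810.8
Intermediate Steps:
O = 64/125 (O = 192*(1/375) = 64/125 ≈ 0.51200)
V = 900 (V = (-5 - 25)**2 = (-30)**2 = 900)
N(n, a) = a + a*n
21*O + N(S(-5), V) = 21*(64/125) + 900*(1 + (4 - 5)**2) = 1344/125 + 900*(1 + (-1)**2) = 1344/125 + 900*(1 + 1) = 1344/125 + 900*2 = 1344/125 + 1800 = 226344/125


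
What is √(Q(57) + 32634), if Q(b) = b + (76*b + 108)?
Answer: √37131 ≈ 192.69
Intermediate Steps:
Q(b) = 108 + 77*b (Q(b) = b + (108 + 76*b) = 108 + 77*b)
√(Q(57) + 32634) = √((108 + 77*57) + 32634) = √((108 + 4389) + 32634) = √(4497 + 32634) = √37131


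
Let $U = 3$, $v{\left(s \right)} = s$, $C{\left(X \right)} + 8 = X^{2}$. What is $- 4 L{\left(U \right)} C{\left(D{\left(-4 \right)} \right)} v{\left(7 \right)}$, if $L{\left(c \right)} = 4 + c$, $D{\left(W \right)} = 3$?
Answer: $-196$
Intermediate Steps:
$C{\left(X \right)} = -8 + X^{2}$
$- 4 L{\left(U \right)} C{\left(D{\left(-4 \right)} \right)} v{\left(7 \right)} = - 4 \left(4 + 3\right) \left(-8 + 3^{2}\right) 7 = \left(-4\right) 7 \left(-8 + 9\right) 7 = \left(-28\right) 1 \cdot 7 = \left(-28\right) 7 = -196$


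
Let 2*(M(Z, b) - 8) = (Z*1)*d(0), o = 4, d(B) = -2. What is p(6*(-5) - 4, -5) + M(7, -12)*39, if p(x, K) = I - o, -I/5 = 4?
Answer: 15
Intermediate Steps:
I = -20 (I = -5*4 = -20)
M(Z, b) = 8 - Z (M(Z, b) = 8 + ((Z*1)*(-2))/2 = 8 + (Z*(-2))/2 = 8 + (-2*Z)/2 = 8 - Z)
p(x, K) = -24 (p(x, K) = -20 - 1*4 = -20 - 4 = -24)
p(6*(-5) - 4, -5) + M(7, -12)*39 = -24 + (8 - 1*7)*39 = -24 + (8 - 7)*39 = -24 + 1*39 = -24 + 39 = 15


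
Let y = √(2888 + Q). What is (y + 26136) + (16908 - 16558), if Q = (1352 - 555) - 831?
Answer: 26486 + √2854 ≈ 26539.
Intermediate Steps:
Q = -34 (Q = 797 - 831 = -34)
y = √2854 (y = √(2888 - 34) = √2854 ≈ 53.423)
(y + 26136) + (16908 - 16558) = (√2854 + 26136) + (16908 - 16558) = (26136 + √2854) + 350 = 26486 + √2854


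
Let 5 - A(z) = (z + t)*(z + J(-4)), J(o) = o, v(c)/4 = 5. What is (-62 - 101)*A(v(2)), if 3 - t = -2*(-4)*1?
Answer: 38305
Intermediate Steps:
v(c) = 20 (v(c) = 4*5 = 20)
t = -5 (t = 3 - (-2*(-4)) = 3 - 8 = -5)
A(z) = 5 - (-5 + z)*(-4 + z) (A(z) = 5 - (z - 5)*(z - 4) = 5 - (-5 + z)*(-4 + z))
(-62 - 101)*A(v(2)) = (-62 - 101)*(-15 - 1*20**2 + 9*20) = -163*(-15 - 1*400 + 180) = -163*(-15 - 400 + 180) = -163*(-235) = 38305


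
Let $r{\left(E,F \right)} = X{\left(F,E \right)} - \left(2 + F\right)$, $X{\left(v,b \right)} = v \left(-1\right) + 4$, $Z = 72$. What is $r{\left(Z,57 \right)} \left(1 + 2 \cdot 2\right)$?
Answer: $-560$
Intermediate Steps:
$X{\left(v,b \right)} = 4 - v$ ($X{\left(v,b \right)} = - v + 4 = 4 - v$)
$r{\left(E,F \right)} = 2 - 2 F$ ($r{\left(E,F \right)} = \left(4 - F\right) - \left(2 + F\right) = 2 - 2 F$)
$r{\left(Z,57 \right)} \left(1 + 2 \cdot 2\right) = \left(2 - 114\right) \left(1 + 2 \cdot 2\right) = \left(2 - 114\right) \left(1 + 4\right) = \left(-112\right) 5 = -560$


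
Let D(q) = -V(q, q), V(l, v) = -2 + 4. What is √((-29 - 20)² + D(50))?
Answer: √2399 ≈ 48.980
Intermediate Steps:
V(l, v) = 2
D(q) = -2 (D(q) = -1*2 = -2)
√((-29 - 20)² + D(50)) = √((-29 - 20)² - 2) = √((-49)² - 2) = √(2401 - 2) = √2399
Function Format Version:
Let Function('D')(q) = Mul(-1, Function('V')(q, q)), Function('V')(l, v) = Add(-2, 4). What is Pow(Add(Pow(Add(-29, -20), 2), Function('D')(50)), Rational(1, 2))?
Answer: Pow(2399, Rational(1, 2)) ≈ 48.980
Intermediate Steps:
Function('V')(l, v) = 2
Function('D')(q) = -2 (Function('D')(q) = Mul(-1, 2) = -2)
Pow(Add(Pow(Add(-29, -20), 2), Function('D')(50)), Rational(1, 2)) = Pow(Add(Pow(Add(-29, -20), 2), -2), Rational(1, 2)) = Pow(Add(Pow(-49, 2), -2), Rational(1, 2)) = Pow(Add(2401, -2), Rational(1, 2)) = Pow(2399, Rational(1, 2))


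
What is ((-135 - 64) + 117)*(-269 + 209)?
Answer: 4920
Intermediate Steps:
((-135 - 64) + 117)*(-269 + 209) = (-199 + 117)*(-60) = -82*(-60) = 4920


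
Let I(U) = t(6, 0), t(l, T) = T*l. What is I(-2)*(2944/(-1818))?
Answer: 0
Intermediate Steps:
I(U) = 0 (I(U) = 0*6 = 0)
I(-2)*(2944/(-1818)) = 0*(2944/(-1818)) = 0*(2944*(-1/1818)) = 0*(-1472/909) = 0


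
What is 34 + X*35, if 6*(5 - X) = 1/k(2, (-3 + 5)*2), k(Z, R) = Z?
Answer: 2473/12 ≈ 206.08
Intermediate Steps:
X = 59/12 (X = 5 - ⅙/2 = 5 - ⅙*½ = 5 - 1/12 = 59/12 ≈ 4.9167)
34 + X*35 = 34 + (59/12)*35 = 34 + 2065/12 = 2473/12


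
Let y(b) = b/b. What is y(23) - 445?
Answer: -444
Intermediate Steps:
y(b) = 1
y(23) - 445 = 1 - 445 = -444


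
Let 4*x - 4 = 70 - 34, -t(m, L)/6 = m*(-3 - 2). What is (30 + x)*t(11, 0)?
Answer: 13200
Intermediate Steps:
t(m, L) = 30*m (t(m, L) = -6*m*(-3 - 2) = -6*m*(-5) = -(-30)*m = 30*m)
x = 10 (x = 1 + (70 - 34)/4 = 1 + (¼)*36 = 1 + 9 = 10)
(30 + x)*t(11, 0) = (30 + 10)*(30*11) = 40*330 = 13200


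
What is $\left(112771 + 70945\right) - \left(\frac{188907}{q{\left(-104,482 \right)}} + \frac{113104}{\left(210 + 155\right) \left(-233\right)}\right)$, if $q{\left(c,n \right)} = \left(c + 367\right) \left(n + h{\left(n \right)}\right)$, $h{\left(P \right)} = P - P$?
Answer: $\frac{1980606383316369}{10780814470} \approx 1.8372 \cdot 10^{5}$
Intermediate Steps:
$h{\left(P \right)} = 0$
$q{\left(c,n \right)} = n \left(367 + c\right)$ ($q{\left(c,n \right)} = \left(c + 367\right) \left(n + 0\right) = \left(367 + c\right) n = n \left(367 + c\right)$)
$\left(112771 + 70945\right) - \left(\frac{188907}{q{\left(-104,482 \right)}} + \frac{113104}{\left(210 + 155\right) \left(-233\right)}\right) = \left(112771 + 70945\right) - \left(\frac{188907}{482 \left(367 - 104\right)} + \frac{113104}{\left(210 + 155\right) \left(-233\right)}\right) = 183716 - \left(\frac{188907}{482 \cdot 263} + \frac{113104}{365 \left(-233\right)}\right) = 183716 - \left(\frac{188907}{126766} + \frac{113104}{-85045}\right) = 183716 - \left(188907 \cdot \frac{1}{126766} + 113104 \left(- \frac{1}{85045}\right)\right) = 183716 - \left(\frac{188907}{126766} - \frac{113104}{85045}\right) = 183716 - \frac{1727854151}{10780814470} = \frac{1980606383316369}{10780814470}$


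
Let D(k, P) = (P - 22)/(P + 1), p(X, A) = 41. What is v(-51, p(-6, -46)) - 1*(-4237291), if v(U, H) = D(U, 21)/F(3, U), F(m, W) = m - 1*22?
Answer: 1771187639/418 ≈ 4.2373e+6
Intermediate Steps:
F(m, W) = -22 + m (F(m, W) = m - 22 = -22 + m)
D(k, P) = (-22 + P)/(1 + P)
v(U, H) = 1/418 (v(U, H) = ((-22 + 21)/(1 + 21))/(-22 + 3) = (-1/22)/(-19) = ((1/22)*(-1))*(-1/19) = -1/22*(-1/19) = 1/418)
v(-51, p(-6, -46)) - 1*(-4237291) = 1/418 - 1*(-4237291) = 1/418 + 4237291 = 1771187639/418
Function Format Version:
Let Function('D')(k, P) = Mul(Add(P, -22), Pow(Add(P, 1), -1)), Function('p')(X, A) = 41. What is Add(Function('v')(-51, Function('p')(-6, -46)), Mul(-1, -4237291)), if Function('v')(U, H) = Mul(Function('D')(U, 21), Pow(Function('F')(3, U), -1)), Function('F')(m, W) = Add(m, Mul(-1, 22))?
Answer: Rational(1771187639, 418) ≈ 4.2373e+6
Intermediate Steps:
Function('F')(m, W) = Add(-22, m) (Function('F')(m, W) = Add(m, -22) = Add(-22, m))
Function('D')(k, P) = Mul(Pow(Add(1, P), -1), Add(-22, P)) (Function('D')(k, P) = Mul(Add(-22, P), Pow(Add(1, P), -1)) = Mul(Pow(Add(1, P), -1), Add(-22, P)))
Function('v')(U, H) = Rational(1, 418) (Function('v')(U, H) = Mul(Mul(Pow(Add(1, 21), -1), Add(-22, 21)), Pow(Add(-22, 3), -1)) = Mul(Mul(Pow(22, -1), -1), Pow(-19, -1)) = Mul(Mul(Rational(1, 22), -1), Rational(-1, 19)) = Mul(Rational(-1, 22), Rational(-1, 19)) = Rational(1, 418))
Add(Function('v')(-51, Function('p')(-6, -46)), Mul(-1, -4237291)) = Add(Rational(1, 418), Mul(-1, -4237291)) = Add(Rational(1, 418), 4237291) = Rational(1771187639, 418)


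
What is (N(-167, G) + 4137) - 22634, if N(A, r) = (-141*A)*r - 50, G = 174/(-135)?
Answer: -733447/15 ≈ -48896.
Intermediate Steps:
G = -58/45 (G = 174*(-1/135) = -58/45 ≈ -1.2889)
N(A, r) = -50 - 141*A*r (N(A, r) = -141*A*r - 50 = -50 - 141*A*r)
(N(-167, G) + 4137) - 22634 = ((-50 - 141*(-167)*(-58/45)) + 4137) - 22634 = ((-50 - 455242/15) + 4137) - 22634 = (-455992/15 + 4137) - 22634 = -393937/15 - 22634 = -733447/15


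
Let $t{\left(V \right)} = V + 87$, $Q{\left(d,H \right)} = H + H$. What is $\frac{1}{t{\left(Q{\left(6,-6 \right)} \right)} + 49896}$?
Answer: $\frac{1}{49971} \approx 2.0012 \cdot 10^{-5}$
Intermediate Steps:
$Q{\left(d,H \right)} = 2 H$
$t{\left(V \right)} = 87 + V$
$\frac{1}{t{\left(Q{\left(6,-6 \right)} \right)} + 49896} = \frac{1}{\left(87 + 2 \left(-6\right)\right) + 49896} = \frac{1}{\left(87 - 12\right) + 49896} = \frac{1}{75 + 49896} = \frac{1}{49971}$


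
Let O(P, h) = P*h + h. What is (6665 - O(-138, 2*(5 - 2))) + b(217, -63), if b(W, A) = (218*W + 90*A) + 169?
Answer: 49292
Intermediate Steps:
O(P, h) = h + P*h
b(W, A) = 169 + 90*A + 218*W (b(W, A) = (90*A + 218*W) + 169 = 169 + 90*A + 218*W)
(6665 - O(-138, 2*(5 - 2))) + b(217, -63) = (6665 - 2*(5 - 2)*(1 - 138)) + (169 + 90*(-63) + 218*217) = (6665 - 2*3*(-137)) + (169 - 5670 + 47306) = (6665 - 6*(-137)) + 41805 = (6665 - 1*(-822)) + 41805 = (6665 + 822) + 41805 = 7487 + 41805 = 49292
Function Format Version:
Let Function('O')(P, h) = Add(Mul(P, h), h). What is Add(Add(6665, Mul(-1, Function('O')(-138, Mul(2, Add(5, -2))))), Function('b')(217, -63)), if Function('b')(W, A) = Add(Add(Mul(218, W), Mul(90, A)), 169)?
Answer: 49292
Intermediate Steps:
Function('O')(P, h) = Add(h, Mul(P, h))
Function('b')(W, A) = Add(169, Mul(90, A), Mul(218, W)) (Function('b')(W, A) = Add(Add(Mul(90, A), Mul(218, W)), 169) = Add(169, Mul(90, A), Mul(218, W)))
Add(Add(6665, Mul(-1, Function('O')(-138, Mul(2, Add(5, -2))))), Function('b')(217, -63)) = Add(Add(6665, Mul(-1, Mul(Mul(2, Add(5, -2)), Add(1, -138)))), Add(169, Mul(90, -63), Mul(218, 217))) = Add(Add(6665, Mul(-1, Mul(Mul(2, 3), -137))), Add(169, -5670, 47306)) = Add(Add(6665, Mul(-1, Mul(6, -137))), 41805) = Add(Add(6665, Mul(-1, -822)), 41805) = Add(Add(6665, 822), 41805) = Add(7487, 41805) = 49292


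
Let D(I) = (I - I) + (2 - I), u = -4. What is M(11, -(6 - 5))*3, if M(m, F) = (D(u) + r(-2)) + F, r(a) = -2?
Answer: 9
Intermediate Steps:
D(I) = 2 - I (D(I) = 0 + (2 - I) = 2 - I)
M(m, F) = 4 + F (M(m, F) = ((2 - 1*(-4)) - 2) + F = ((2 + 4) - 2) + F = (6 - 2) + F = 4 + F)
M(11, -(6 - 5))*3 = (4 - (6 - 5))*3 = (4 - 1*1)*3 = (4 - 1)*3 = 3*3 = 9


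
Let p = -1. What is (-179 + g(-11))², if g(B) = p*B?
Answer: 28224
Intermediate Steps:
g(B) = -B
(-179 + g(-11))² = (-179 - 1*(-11))² = (-179 + 11)² = (-168)² = 28224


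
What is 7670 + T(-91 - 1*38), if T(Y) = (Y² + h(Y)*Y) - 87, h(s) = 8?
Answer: 23192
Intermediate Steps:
T(Y) = -87 + Y² + 8*Y (T(Y) = (Y² + 8*Y) - 87 = -87 + Y² + 8*Y)
7670 + T(-91 - 1*38) = 7670 + (-87 + (-91 - 1*38)² + 8*(-91 - 1*38)) = 7670 + (-87 + (-91 - 38)² + 8*(-91 - 38)) = 7670 + (-87 + (-129)² + 8*(-129)) = 7670 + (-87 + 16641 - 1032) = 7670 + 15522 = 23192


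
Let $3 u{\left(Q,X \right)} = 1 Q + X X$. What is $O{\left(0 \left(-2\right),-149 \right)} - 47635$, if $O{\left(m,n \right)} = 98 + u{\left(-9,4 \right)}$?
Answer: $- \frac{142604}{3} \approx -47535.0$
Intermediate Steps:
$u{\left(Q,X \right)} = \frac{Q}{3} + \frac{X^{2}}{3}$ ($u{\left(Q,X \right)} = \frac{1 Q + X X}{3} = \frac{Q + X^{2}}{3} = \frac{Q}{3} + \frac{X^{2}}{3}$)
$O{\left(m,n \right)} = \frac{301}{3}$ ($O{\left(m,n \right)} = 98 + \left(\frac{1}{3} \left(-9\right) + \frac{4^{2}}{3}\right) = 98 + \left(-3 + \frac{1}{3} \cdot 16\right) = 98 + \left(-3 + \frac{16}{3}\right) = 98 + \frac{7}{3} = \frac{301}{3}$)
$O{\left(0 \left(-2\right),-149 \right)} - 47635 = \frac{301}{3} - 47635 = - \frac{142604}{3}$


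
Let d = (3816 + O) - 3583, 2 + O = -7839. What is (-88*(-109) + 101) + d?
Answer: 2085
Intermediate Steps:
O = -7841 (O = -2 - 7839 = -7841)
d = -7608 (d = (3816 - 7841) - 3583 = -4025 - 3583 = -7608)
(-88*(-109) + 101) + d = (-88*(-109) + 101) - 7608 = (9592 + 101) - 7608 = 9693 - 7608 = 2085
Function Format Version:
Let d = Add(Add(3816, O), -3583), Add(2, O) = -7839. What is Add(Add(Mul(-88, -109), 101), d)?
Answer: 2085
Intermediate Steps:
O = -7841 (O = Add(-2, -7839) = -7841)
d = -7608 (d = Add(Add(3816, -7841), -3583) = Add(-4025, -3583) = -7608)
Add(Add(Mul(-88, -109), 101), d) = Add(Add(Mul(-88, -109), 101), -7608) = Add(Add(9592, 101), -7608) = Add(9693, -7608) = 2085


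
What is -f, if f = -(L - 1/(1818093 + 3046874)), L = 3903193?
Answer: 18988905139630/4864967 ≈ 3.9032e+6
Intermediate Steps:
f = -18988905139630/4864967 (f = -(3903193 - 1/(1818093 + 3046874)) = -(3903193 - 1/4864967) = -1*18988905139630/4864967 = -18988905139630/4864967 ≈ -3.9032e+6)
-f = -1*(-18988905139630/4864967) = 18988905139630/4864967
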